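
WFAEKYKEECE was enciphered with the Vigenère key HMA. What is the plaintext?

PTAXYYDSEVS

Repeat the key across the ciphertext: HMAHMAHMAHM
W(22)−H(7): 15 → P
F(5)−M(12): -7≡19 → T
A(0)−A(0): 0 → A
E(4)−H(7): -3≡23 → X
K(10)−M(12): -2≡24 → Y
Y(24)−A(0): 24 → Y
K(10)−H(7): 3 → D
E(4)−M(12): -8≡18 → S
E(4)−A(0): 4 → E
C(2)−H(7): -5≡21 → V
E(4)−M(12): -8≡18 → S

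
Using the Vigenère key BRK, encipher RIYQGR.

SZIRXB

Repeat the key across the message: BRKBRK
R(17)+B(1): 18 → S
I(8)+R(17): 25 → Z
Y(24)+K(10): 34≡8 → I
Q(16)+B(1): 17 → R
G(6)+R(17): 23 → X
R(17)+K(10): 27≡1 → B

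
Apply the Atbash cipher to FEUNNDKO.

UVFMMWPL

F(5) → U(20)
E(4) → V(21)
U(20) → F(5)
N(13) → M(12)
N(13) → M(12)
D(3) → W(22)
K(10) → P(15)
O(14) → L(11)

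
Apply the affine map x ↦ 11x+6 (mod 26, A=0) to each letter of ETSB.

E(4): 11·4+6=50≡24 → Y
T(19): 11·19+6=215≡7 → H
S(18): 11·18+6=204≡22 → W
B(1): 11·1+6=17 → R

YHWR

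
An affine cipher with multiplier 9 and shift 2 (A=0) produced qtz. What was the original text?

The inverse of 9 mod 26 is 3, since 9·3=27≡1. Apply D(y)=3·(y−2) mod 26:
q(16): 3·(16−2)=42≡16 → q
t(19): 3·(19−2)=51≡25 → z
z(25): 3·(25−2)=69≡17 → r

qzr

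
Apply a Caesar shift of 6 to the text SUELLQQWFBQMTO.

S(18): 18+6=24 → Y
U(20): 20+6=26≡0 → A
E(4): 4+6=10 → K
L(11): 11+6=17 → R
L(11): 11+6=17 → R
Q(16): 16+6=22 → W
Q(16): 16+6=22 → W
W(22): 22+6=28≡2 → C
F(5): 5+6=11 → L
B(1): 1+6=7 → H
Q(16): 16+6=22 → W
M(12): 12+6=18 → S
T(19): 19+6=25 → Z
O(14): 14+6=20 → U

YAKRRWWCLHWSZU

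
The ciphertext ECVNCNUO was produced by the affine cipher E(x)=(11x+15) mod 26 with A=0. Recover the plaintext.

ZNKONORH

The inverse of 11 mod 26 is 19, since 11·19=209≡1. Apply D(y)=19·(y−15) mod 26:
E(4): 19·(4−15)=-209≡25 → Z
C(2): 19·(2−15)=-247≡13 → N
V(21): 19·(21−15)=114≡10 → K
N(13): 19·(13−15)=-38≡14 → O
C(2): 19·(2−15)=-247≡13 → N
N(13): 19·(13−15)=-38≡14 → O
U(20): 19·(20−15)=95≡17 → R
O(14): 19·(14−15)=-19≡7 → H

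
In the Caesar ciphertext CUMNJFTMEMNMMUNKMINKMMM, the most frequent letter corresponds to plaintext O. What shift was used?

The most frequent ciphertext letter is M (appears 9 times).
M is position 12; O is position 14.
Shift = -2≡24.

24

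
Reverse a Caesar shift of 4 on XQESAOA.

X(23): 23−4=19 → T
Q(16): 16−4=12 → M
E(4): 4−4=0 → A
S(18): 18−4=14 → O
A(0): 0−4=-4≡22 → W
O(14): 14−4=10 → K
A(0): 0−4=-4≡22 → W

TMAOWKW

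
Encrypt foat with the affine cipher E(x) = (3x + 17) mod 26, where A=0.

ghrw

f(5): 3·5+17=32≡6 → g
o(14): 3·14+17=59≡7 → h
a(0): 3·0+17=17 → r
t(19): 3·19+17=74≡22 → w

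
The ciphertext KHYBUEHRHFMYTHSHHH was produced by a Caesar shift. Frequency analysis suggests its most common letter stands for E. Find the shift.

The most frequent ciphertext letter is H (appears 7 times).
H is position 7; E is position 4.
Shift = 3.

3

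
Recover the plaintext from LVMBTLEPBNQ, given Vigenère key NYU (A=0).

Repeat the key across the ciphertext: NYUNYUNYUNY
L(11)−N(13): -2≡24 → Y
V(21)−Y(24): -3≡23 → X
M(12)−U(20): -8≡18 → S
B(1)−N(13): -12≡14 → O
T(19)−Y(24): -5≡21 → V
L(11)−U(20): -9≡17 → R
E(4)−N(13): -9≡17 → R
P(15)−Y(24): -9≡17 → R
B(1)−U(20): -19≡7 → H
N(13)−N(13): 0 → A
Q(16)−Y(24): -8≡18 → S

YXSOVRRRHAS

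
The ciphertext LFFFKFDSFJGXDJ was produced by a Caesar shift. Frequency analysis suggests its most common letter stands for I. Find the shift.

23

The most frequent ciphertext letter is F (appears 5 times).
F is position 5; I is position 8.
Shift = -3≡23.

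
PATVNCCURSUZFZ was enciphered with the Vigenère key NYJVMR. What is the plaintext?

Repeat the key across the ciphertext: NYJVMRNYJVMRNY
P(15)−N(13): 2 → C
A(0)−Y(24): -24≡2 → C
T(19)−J(9): 10 → K
V(21)−V(21): 0 → A
N(13)−M(12): 1 → B
C(2)−R(17): -15≡11 → L
C(2)−N(13): -11≡15 → P
U(20)−Y(24): -4≡22 → W
R(17)−J(9): 8 → I
S(18)−V(21): -3≡23 → X
U(20)−M(12): 8 → I
Z(25)−R(17): 8 → I
F(5)−N(13): -8≡18 → S
Z(25)−Y(24): 1 → B

CCKABLPWIXIISB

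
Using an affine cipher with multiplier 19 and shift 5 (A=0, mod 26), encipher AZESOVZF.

FMDJLOMW

A(0): 19·0+5=5 → F
Z(25): 19·25+5=480≡12 → M
E(4): 19·4+5=81≡3 → D
S(18): 19·18+5=347≡9 → J
O(14): 19·14+5=271≡11 → L
V(21): 19·21+5=404≡14 → O
Z(25): 19·25+5=480≡12 → M
F(5): 19·5+5=100≡22 → W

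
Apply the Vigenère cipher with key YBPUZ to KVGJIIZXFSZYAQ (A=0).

IWVDHGAMZRXZPK

Repeat the key across the message: YBPUZYBPUZYBPU
K(10)+Y(24): 34≡8 → I
V(21)+B(1): 22 → W
G(6)+P(15): 21 → V
J(9)+U(20): 29≡3 → D
I(8)+Z(25): 33≡7 → H
I(8)+Y(24): 32≡6 → G
Z(25)+B(1): 26≡0 → A
X(23)+P(15): 38≡12 → M
F(5)+U(20): 25 → Z
S(18)+Z(25): 43≡17 → R
Z(25)+Y(24): 49≡23 → X
Y(24)+B(1): 25 → Z
A(0)+P(15): 15 → P
Q(16)+U(20): 36≡10 → K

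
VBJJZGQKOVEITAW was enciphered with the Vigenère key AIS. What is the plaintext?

VTRJROQCWVWQTSE

Repeat the key across the ciphertext: AISAISAISAISAIS
V(21)−A(0): 21 → V
B(1)−I(8): -7≡19 → T
J(9)−S(18): -9≡17 → R
J(9)−A(0): 9 → J
Z(25)−I(8): 17 → R
G(6)−S(18): -12≡14 → O
Q(16)−A(0): 16 → Q
K(10)−I(8): 2 → C
O(14)−S(18): -4≡22 → W
V(21)−A(0): 21 → V
E(4)−I(8): -4≡22 → W
I(8)−S(18): -10≡16 → Q
T(19)−A(0): 19 → T
A(0)−I(8): -8≡18 → S
W(22)−S(18): 4 → E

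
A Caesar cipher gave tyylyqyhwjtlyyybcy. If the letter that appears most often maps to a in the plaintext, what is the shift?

24

The most frequent ciphertext letter is y (appears 8 times).
y is position 24; a is position 0.
Shift = 24.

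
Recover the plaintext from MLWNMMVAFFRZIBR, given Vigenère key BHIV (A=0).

Repeat the key across the ciphertext: BHIVBHIVBHIVBHI
M(12)−B(1): 11 → L
L(11)−H(7): 4 → E
W(22)−I(8): 14 → O
N(13)−V(21): -8≡18 → S
M(12)−B(1): 11 → L
M(12)−H(7): 5 → F
V(21)−I(8): 13 → N
A(0)−V(21): -21≡5 → F
F(5)−B(1): 4 → E
F(5)−H(7): -2≡24 → Y
R(17)−I(8): 9 → J
Z(25)−V(21): 4 → E
I(8)−B(1): 7 → H
B(1)−H(7): -6≡20 → U
R(17)−I(8): 9 → J

LEOSLFNFEYJEHUJ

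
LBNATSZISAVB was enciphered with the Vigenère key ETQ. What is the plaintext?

Repeat the key across the ciphertext: ETQETQETQETQ
L(11)−E(4): 7 → H
B(1)−T(19): -18≡8 → I
N(13)−Q(16): -3≡23 → X
A(0)−E(4): -4≡22 → W
T(19)−T(19): 0 → A
S(18)−Q(16): 2 → C
Z(25)−E(4): 21 → V
I(8)−T(19): -11≡15 → P
S(18)−Q(16): 2 → C
A(0)−E(4): -4≡22 → W
V(21)−T(19): 2 → C
B(1)−Q(16): -15≡11 → L

HIXWACVPCWCL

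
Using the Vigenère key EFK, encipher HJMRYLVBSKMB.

Repeat the key across the message: EFKEFKEFKEFK
H(7)+E(4): 11 → L
J(9)+F(5): 14 → O
M(12)+K(10): 22 → W
R(17)+E(4): 21 → V
Y(24)+F(5): 29≡3 → D
L(11)+K(10): 21 → V
V(21)+E(4): 25 → Z
B(1)+F(5): 6 → G
S(18)+K(10): 28≡2 → C
K(10)+E(4): 14 → O
M(12)+F(5): 17 → R
B(1)+K(10): 11 → L

LOWVDVZGCORL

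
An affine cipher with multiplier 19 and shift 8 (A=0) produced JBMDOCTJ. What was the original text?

The inverse of 19 mod 26 is 11, since 19·11=209≡1. Apply D(y)=11·(y−8) mod 26:
J(9): 11·(9−8)=11 → L
B(1): 11·(1−8)=-77≡1 → B
M(12): 11·(12−8)=44≡18 → S
D(3): 11·(3−8)=-55≡23 → X
O(14): 11·(14−8)=66≡14 → O
C(2): 11·(2−8)=-66≡12 → M
T(19): 11·(19−8)=121≡17 → R
J(9): 11·(9−8)=11 → L

LBSXOMRL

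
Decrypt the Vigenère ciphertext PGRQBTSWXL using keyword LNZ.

ETSFOUHJYA

Repeat the key across the ciphertext: LNZLNZLNZL
P(15)−L(11): 4 → E
G(6)−N(13): -7≡19 → T
R(17)−Z(25): -8≡18 → S
Q(16)−L(11): 5 → F
B(1)−N(13): -12≡14 → O
T(19)−Z(25): -6≡20 → U
S(18)−L(11): 7 → H
W(22)−N(13): 9 → J
X(23)−Z(25): -2≡24 → Y
L(11)−L(11): 0 → A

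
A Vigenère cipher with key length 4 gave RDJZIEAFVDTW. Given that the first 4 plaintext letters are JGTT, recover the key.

IXQG

Subtract each crib letter from the matching ciphertext letter (mod 26):
R(17)−J(9)=8 → I
D(3)−G(6)=-3≡23 → X
J(9)−T(19)=-10≡16 → Q
Z(25)−T(19)=6 → G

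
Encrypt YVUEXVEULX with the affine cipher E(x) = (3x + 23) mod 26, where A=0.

Y(24): 3·24+23=95≡17 → R
V(21): 3·21+23=86≡8 → I
U(20): 3·20+23=83≡5 → F
E(4): 3·4+23=35≡9 → J
X(23): 3·23+23=92≡14 → O
V(21): 3·21+23=86≡8 → I
E(4): 3·4+23=35≡9 → J
U(20): 3·20+23=83≡5 → F
L(11): 3·11+23=56≡4 → E
X(23): 3·23+23=92≡14 → O

RIFJOIJFEO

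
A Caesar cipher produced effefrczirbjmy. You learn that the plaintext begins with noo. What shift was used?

17

From the crib: e(4)−n(13)=-9≡17, so the shift is 17.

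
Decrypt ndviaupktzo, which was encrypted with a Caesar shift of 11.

cskxpjeziod

n(13): 13−11=2 → c
d(3): 3−11=-8≡18 → s
v(21): 21−11=10 → k
i(8): 8−11=-3≡23 → x
a(0): 0−11=-11≡15 → p
u(20): 20−11=9 → j
p(15): 15−11=4 → e
k(10): 10−11=-1≡25 → z
t(19): 19−11=8 → i
z(25): 25−11=14 → o
o(14): 14−11=3 → d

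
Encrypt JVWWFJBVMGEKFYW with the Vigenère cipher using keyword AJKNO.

Repeat the key across the message: AJKNOAJKNOAJKNO
J(9)+A(0): 9 → J
V(21)+J(9): 30≡4 → E
W(22)+K(10): 32≡6 → G
W(22)+N(13): 35≡9 → J
F(5)+O(14): 19 → T
J(9)+A(0): 9 → J
B(1)+J(9): 10 → K
V(21)+K(10): 31≡5 → F
M(12)+N(13): 25 → Z
G(6)+O(14): 20 → U
E(4)+A(0): 4 → E
K(10)+J(9): 19 → T
F(5)+K(10): 15 → P
Y(24)+N(13): 37≡11 → L
W(22)+O(14): 36≡10 → K

JEGJTJKFZUETPLK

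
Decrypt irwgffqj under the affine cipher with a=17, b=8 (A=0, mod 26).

The inverse of 17 mod 26 is 23, since 17·23=391≡1. Apply D(y)=23·(y−8) mod 26:
i(8): 23·(8−8)=0 → a
r(17): 23·(17−8)=207≡25 → z
w(22): 23·(22−8)=322≡10 → k
g(6): 23·(6−8)=-46≡6 → g
f(5): 23·(5−8)=-69≡9 → j
f(5): 23·(5−8)=-69≡9 → j
q(16): 23·(16−8)=184≡2 → c
j(9): 23·(9−8)=23 → x

azkgjjcx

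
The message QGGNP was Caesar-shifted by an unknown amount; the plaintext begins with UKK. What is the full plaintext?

UKKRT

From the crib: Q(16)−U(20)=-4≡22, so the shift is 22.
Subtract 22 from each ciphertext letter:
Q(16): 16−22=-6≡20 → U
G(6): 6−22=-16≡10 → K
G(6): 6−22=-16≡10 → K
N(13): 13−22=-9≡17 → R
P(15): 15−22=-7≡19 → T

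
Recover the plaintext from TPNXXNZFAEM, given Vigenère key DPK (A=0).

Repeat the key across the ciphertext: DPKDPKDPKDP
T(19)−D(3): 16 → Q
P(15)−P(15): 0 → A
N(13)−K(10): 3 → D
X(23)−D(3): 20 → U
X(23)−P(15): 8 → I
N(13)−K(10): 3 → D
Z(25)−D(3): 22 → W
F(5)−P(15): -10≡16 → Q
A(0)−K(10): -10≡16 → Q
E(4)−D(3): 1 → B
M(12)−P(15): -3≡23 → X

QADUIDWQQBX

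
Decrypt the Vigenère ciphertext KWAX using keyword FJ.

Repeat the key across the ciphertext: FJFJ
K(10)−F(5): 5 → F
W(22)−J(9): 13 → N
A(0)−F(5): -5≡21 → V
X(23)−J(9): 14 → O

FNVO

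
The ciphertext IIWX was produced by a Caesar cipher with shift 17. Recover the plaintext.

RRFG

I(8): 8−17=-9≡17 → R
I(8): 8−17=-9≡17 → R
W(22): 22−17=5 → F
X(23): 23−17=6 → G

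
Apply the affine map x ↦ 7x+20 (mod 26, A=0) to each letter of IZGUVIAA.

YNKELYUU

I(8): 7·8+20=76≡24 → Y
Z(25): 7·25+20=195≡13 → N
G(6): 7·6+20=62≡10 → K
U(20): 7·20+20=160≡4 → E
V(21): 7·21+20=167≡11 → L
I(8): 7·8+20=76≡24 → Y
A(0): 7·0+20=20 → U
A(0): 7·0+20=20 → U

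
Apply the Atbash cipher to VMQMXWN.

V(21) → E(4)
M(12) → N(13)
Q(16) → J(9)
M(12) → N(13)
X(23) → C(2)
W(22) → D(3)
N(13) → M(12)

ENJNCDM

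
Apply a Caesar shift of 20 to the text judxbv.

j(9): 9+20=29≡3 → d
u(20): 20+20=40≡14 → o
d(3): 3+20=23 → x
x(23): 23+20=43≡17 → r
b(1): 1+20=21 → v
v(21): 21+20=41≡15 → p

doxrvp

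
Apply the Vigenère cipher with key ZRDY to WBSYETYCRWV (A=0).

Repeat the key across the message: ZRDYZRDYZRD
W(22)+Z(25): 47≡21 → V
B(1)+R(17): 18 → S
S(18)+D(3): 21 → V
Y(24)+Y(24): 48≡22 → W
E(4)+Z(25): 29≡3 → D
T(19)+R(17): 36≡10 → K
Y(24)+D(3): 27≡1 → B
C(2)+Y(24): 26≡0 → A
R(17)+Z(25): 42≡16 → Q
W(22)+R(17): 39≡13 → N
V(21)+D(3): 24 → Y

VSVWDKBAQNY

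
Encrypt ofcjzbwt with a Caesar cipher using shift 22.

kbyfvxsp

o(14): 14+22=36≡10 → k
f(5): 5+22=27≡1 → b
c(2): 2+22=24 → y
j(9): 9+22=31≡5 → f
z(25): 25+22=47≡21 → v
b(1): 1+22=23 → x
w(22): 22+22=44≡18 → s
t(19): 19+22=41≡15 → p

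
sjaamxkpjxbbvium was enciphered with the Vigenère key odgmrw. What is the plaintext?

Repeat the key across the ciphertext: odgmrwodgmrwodgm
s(18)−o(14): 4 → e
j(9)−d(3): 6 → g
a(0)−g(6): -6≡20 → u
a(0)−m(12): -12≡14 → o
m(12)−r(17): -5≡21 → v
x(23)−w(22): 1 → b
k(10)−o(14): -4≡22 → w
p(15)−d(3): 12 → m
j(9)−g(6): 3 → d
x(23)−m(12): 11 → l
b(1)−r(17): -16≡10 → k
b(1)−w(22): -21≡5 → f
v(21)−o(14): 7 → h
i(8)−d(3): 5 → f
u(20)−g(6): 14 → o
m(12)−m(12): 0 → a

eguovbwmdlkfhfoa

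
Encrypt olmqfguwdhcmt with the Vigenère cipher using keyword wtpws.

kebmxcnlzzyfi

Repeat the key across the message: wtpwswtpwswtp
o(14)+w(22): 36≡10 → k
l(11)+t(19): 30≡4 → e
m(12)+p(15): 27≡1 → b
q(16)+w(22): 38≡12 → m
f(5)+s(18): 23 → x
g(6)+w(22): 28≡2 → c
u(20)+t(19): 39≡13 → n
w(22)+p(15): 37≡11 → l
d(3)+w(22): 25 → z
h(7)+s(18): 25 → z
c(2)+w(22): 24 → y
m(12)+t(19): 31≡5 → f
t(19)+p(15): 34≡8 → i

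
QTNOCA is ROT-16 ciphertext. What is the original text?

Q(16): 16−16=0 → A
T(19): 19−16=3 → D
N(13): 13−16=-3≡23 → X
O(14): 14−16=-2≡24 → Y
C(2): 2−16=-14≡12 → M
A(0): 0−16=-16≡10 → K

ADXYMK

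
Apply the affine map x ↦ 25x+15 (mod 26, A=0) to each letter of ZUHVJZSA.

Z(25): 25·25+15=640≡16 → Q
U(20): 25·20+15=515≡21 → V
H(7): 25·7+15=190≡8 → I
V(21): 25·21+15=540≡20 → U
J(9): 25·9+15=240≡6 → G
Z(25): 25·25+15=640≡16 → Q
S(18): 25·18+15=465≡23 → X
A(0): 25·0+15=15 → P

QVIUGQXP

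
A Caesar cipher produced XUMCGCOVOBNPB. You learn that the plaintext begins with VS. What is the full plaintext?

VSKAEAMTMZLNZ

From the crib: X(23)−V(21)=2, so the shift is 2.
Subtract 2 from each ciphertext letter:
X(23): 23−2=21 → V
U(20): 20−2=18 → S
M(12): 12−2=10 → K
C(2): 2−2=0 → A
G(6): 6−2=4 → E
C(2): 2−2=0 → A
O(14): 14−2=12 → M
V(21): 21−2=19 → T
O(14): 14−2=12 → M
B(1): 1−2=-1≡25 → Z
N(13): 13−2=11 → L
P(15): 15−2=13 → N
B(1): 1−2=-1≡25 → Z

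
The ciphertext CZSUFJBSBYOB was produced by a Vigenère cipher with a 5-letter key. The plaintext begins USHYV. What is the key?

IHLWK

Subtract each crib letter from the matching ciphertext letter (mod 26):
C(2)−U(20)=-18≡8 → I
Z(25)−S(18)=7 → H
S(18)−H(7)=11 → L
U(20)−Y(24)=-4≡22 → W
F(5)−V(21)=-16≡10 → K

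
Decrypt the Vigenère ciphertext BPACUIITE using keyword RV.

Repeat the key across the ciphertext: RVRVRVRVR
B(1)−R(17): -16≡10 → K
P(15)−V(21): -6≡20 → U
A(0)−R(17): -17≡9 → J
C(2)−V(21): -19≡7 → H
U(20)−R(17): 3 → D
I(8)−V(21): -13≡13 → N
I(8)−R(17): -9≡17 → R
T(19)−V(21): -2≡24 → Y
E(4)−R(17): -13≡13 → N

KUJHDNRYN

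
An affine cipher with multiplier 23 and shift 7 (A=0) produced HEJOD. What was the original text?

The inverse of 23 mod 26 is 17, since 23·17=391≡1. Apply D(y)=17·(y−7) mod 26:
H(7): 17·(7−7)=0 → A
E(4): 17·(4−7)=-51≡1 → B
J(9): 17·(9−7)=34≡8 → I
O(14): 17·(14−7)=119≡15 → P
D(3): 17·(3−7)=-68≡10 → K

ABIPK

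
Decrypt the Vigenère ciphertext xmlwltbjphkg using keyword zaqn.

Repeat the key across the ciphertext: zaqnzaqnzaqn
x(23)−z(25): -2≡24 → y
m(12)−a(0): 12 → m
l(11)−q(16): -5≡21 → v
w(22)−n(13): 9 → j
l(11)−z(25): -14≡12 → m
t(19)−a(0): 19 → t
b(1)−q(16): -15≡11 → l
j(9)−n(13): -4≡22 → w
p(15)−z(25): -10≡16 → q
h(7)−a(0): 7 → h
k(10)−q(16): -6≡20 → u
g(6)−n(13): -7≡19 → t

ymvjmtlwqhut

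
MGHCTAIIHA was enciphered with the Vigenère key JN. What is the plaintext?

Repeat the key across the ciphertext: JNJNJNJNJN
M(12)−J(9): 3 → D
G(6)−N(13): -7≡19 → T
H(7)−J(9): -2≡24 → Y
C(2)−N(13): -11≡15 → P
T(19)−J(9): 10 → K
A(0)−N(13): -13≡13 → N
I(8)−J(9): -1≡25 → Z
I(8)−N(13): -5≡21 → V
H(7)−J(9): -2≡24 → Y
A(0)−N(13): -13≡13 → N

DTYPKNZVYN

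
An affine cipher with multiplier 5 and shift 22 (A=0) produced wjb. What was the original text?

The inverse of 5 mod 26 is 21, since 5·21=105≡1. Apply D(y)=21·(y−22) mod 26:
w(22): 21·(22−22)=0 → a
j(9): 21·(9−22)=-273≡13 → n
b(1): 21·(1−22)=-441≡1 → b

anb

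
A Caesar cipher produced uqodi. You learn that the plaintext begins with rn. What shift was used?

From the crib: u(20)−r(17)=3, so the shift is 3.

3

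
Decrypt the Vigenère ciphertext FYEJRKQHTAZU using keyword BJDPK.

EPBUHJHEEQYL

Repeat the key across the ciphertext: BJDPKBJDPKBJ
F(5)−B(1): 4 → E
Y(24)−J(9): 15 → P
E(4)−D(3): 1 → B
J(9)−P(15): -6≡20 → U
R(17)−K(10): 7 → H
K(10)−B(1): 9 → J
Q(16)−J(9): 7 → H
H(7)−D(3): 4 → E
T(19)−P(15): 4 → E
A(0)−K(10): -10≡16 → Q
Z(25)−B(1): 24 → Y
U(20)−J(9): 11 → L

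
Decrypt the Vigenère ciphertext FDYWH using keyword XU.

IJBCK

Repeat the key across the ciphertext: XUXUX
F(5)−X(23): -18≡8 → I
D(3)−U(20): -17≡9 → J
Y(24)−X(23): 1 → B
W(22)−U(20): 2 → C
H(7)−X(23): -16≡10 → K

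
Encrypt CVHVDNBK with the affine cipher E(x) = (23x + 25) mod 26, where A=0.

TOEOQMWV

C(2): 23·2+25=71≡19 → T
V(21): 23·21+25=508≡14 → O
H(7): 23·7+25=186≡4 → E
V(21): 23·21+25=508≡14 → O
D(3): 23·3+25=94≡16 → Q
N(13): 23·13+25=324≡12 → M
B(1): 23·1+25=48≡22 → W
K(10): 23·10+25=255≡21 → V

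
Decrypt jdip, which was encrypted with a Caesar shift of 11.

j(9): 9−11=-2≡24 → y
d(3): 3−11=-8≡18 → s
i(8): 8−11=-3≡23 → x
p(15): 15−11=4 → e

ysxe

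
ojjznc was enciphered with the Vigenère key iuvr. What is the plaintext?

gpoifi

Repeat the key across the ciphertext: iuvriu
o(14)−i(8): 6 → g
j(9)−u(20): -11≡15 → p
j(9)−v(21): -12≡14 → o
z(25)−r(17): 8 → i
n(13)−i(8): 5 → f
c(2)−u(20): -18≡8 → i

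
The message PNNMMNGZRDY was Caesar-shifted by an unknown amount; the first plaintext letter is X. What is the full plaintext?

From the crib: P(15)−X(23)=-8≡18, so the shift is 18.
Subtract 18 from each ciphertext letter:
P(15): 15−18=-3≡23 → X
N(13): 13−18=-5≡21 → V
N(13): 13−18=-5≡21 → V
M(12): 12−18=-6≡20 → U
M(12): 12−18=-6≡20 → U
N(13): 13−18=-5≡21 → V
G(6): 6−18=-12≡14 → O
Z(25): 25−18=7 → H
R(17): 17−18=-1≡25 → Z
D(3): 3−18=-15≡11 → L
Y(24): 24−18=6 → G

XVVUUVOHZLG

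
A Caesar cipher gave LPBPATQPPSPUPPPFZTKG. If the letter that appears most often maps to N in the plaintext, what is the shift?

2

The most frequent ciphertext letter is P (appears 8 times).
P is position 15; N is position 13.
Shift = 2.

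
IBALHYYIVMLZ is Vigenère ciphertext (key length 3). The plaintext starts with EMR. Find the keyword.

Subtract each crib letter from the matching ciphertext letter (mod 26):
I(8)−E(4)=4 → E
B(1)−M(12)=-11≡15 → P
A(0)−R(17)=-17≡9 → J

EPJ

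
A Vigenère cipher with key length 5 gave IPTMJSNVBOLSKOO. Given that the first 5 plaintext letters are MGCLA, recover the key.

Subtract each crib letter from the matching ciphertext letter (mod 26):
I(8)−M(12)=-4≡22 → W
P(15)−G(6)=9 → J
T(19)−C(2)=17 → R
M(12)−L(11)=1 → B
J(9)−A(0)=9 → J

WJRBJ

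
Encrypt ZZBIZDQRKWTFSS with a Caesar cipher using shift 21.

UUWDUYLMFROANN

Z(25): 25+21=46≡20 → U
Z(25): 25+21=46≡20 → U
B(1): 1+21=22 → W
I(8): 8+21=29≡3 → D
Z(25): 25+21=46≡20 → U
D(3): 3+21=24 → Y
Q(16): 16+21=37≡11 → L
R(17): 17+21=38≡12 → M
K(10): 10+21=31≡5 → F
W(22): 22+21=43≡17 → R
T(19): 19+21=40≡14 → O
F(5): 5+21=26≡0 → A
S(18): 18+21=39≡13 → N
S(18): 18+21=39≡13 → N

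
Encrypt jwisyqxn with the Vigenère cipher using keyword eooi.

Repeat the key across the message: eooieooi
j(9)+e(4): 13 → n
w(22)+o(14): 36≡10 → k
i(8)+o(14): 22 → w
s(18)+i(8): 26≡0 → a
y(24)+e(4): 28≡2 → c
q(16)+o(14): 30≡4 → e
x(23)+o(14): 37≡11 → l
n(13)+i(8): 21 → v

nkwacelv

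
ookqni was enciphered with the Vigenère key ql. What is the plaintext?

ydufxx

Repeat the key across the ciphertext: qlqlql
o(14)−q(16): -2≡24 → y
o(14)−l(11): 3 → d
k(10)−q(16): -6≡20 → u
q(16)−l(11): 5 → f
n(13)−q(16): -3≡23 → x
i(8)−l(11): -3≡23 → x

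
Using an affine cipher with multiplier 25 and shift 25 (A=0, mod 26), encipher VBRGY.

V(21): 25·21+25=550≡4 → E
B(1): 25·1+25=50≡24 → Y
R(17): 25·17+25=450≡8 → I
G(6): 25·6+25=175≡19 → T
Y(24): 25·24+25=625≡1 → B

EYITB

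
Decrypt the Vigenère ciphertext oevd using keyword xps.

rpdg

Repeat the key across the ciphertext: xpsx
o(14)−x(23): -9≡17 → r
e(4)−p(15): -11≡15 → p
v(21)−s(18): 3 → d
d(3)−x(23): -20≡6 → g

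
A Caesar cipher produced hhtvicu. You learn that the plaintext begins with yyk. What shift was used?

From the crib: h(7)−y(24)=-17≡9, so the shift is 9.

9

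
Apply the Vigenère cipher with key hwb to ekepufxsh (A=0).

Repeat the key across the message: hwbhwbhwb
e(4)+h(7): 11 → l
k(10)+w(22): 32≡6 → g
e(4)+b(1): 5 → f
p(15)+h(7): 22 → w
u(20)+w(22): 42≡16 → q
f(5)+b(1): 6 → g
x(23)+h(7): 30≡4 → e
s(18)+w(22): 40≡14 → o
h(7)+b(1): 8 → i

lgfwqgeoi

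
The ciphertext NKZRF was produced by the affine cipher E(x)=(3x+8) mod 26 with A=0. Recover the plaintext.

The inverse of 3 mod 26 is 9, since 3·9=27≡1. Apply D(y)=9·(y−8) mod 26:
N(13): 9·(13−8)=45≡19 → T
K(10): 9·(10−8)=18 → S
Z(25): 9·(25−8)=153≡23 → X
R(17): 9·(17−8)=81≡3 → D
F(5): 9·(5−8)=-27≡25 → Z

TSXDZ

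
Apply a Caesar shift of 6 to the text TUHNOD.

T(19): 19+6=25 → Z
U(20): 20+6=26≡0 → A
H(7): 7+6=13 → N
N(13): 13+6=19 → T
O(14): 14+6=20 → U
D(3): 3+6=9 → J

ZANTUJ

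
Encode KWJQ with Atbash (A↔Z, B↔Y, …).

K(10) → P(15)
W(22) → D(3)
J(9) → Q(16)
Q(16) → J(9)

PDQJ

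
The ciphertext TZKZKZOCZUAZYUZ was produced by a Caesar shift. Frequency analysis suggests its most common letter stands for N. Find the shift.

12

The most frequent ciphertext letter is Z (appears 6 times).
Z is position 25; N is position 13.
Shift = 12.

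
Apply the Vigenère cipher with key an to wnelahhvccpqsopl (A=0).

Repeat the key across the message: anananananananan
w(22)+a(0): 22 → w
n(13)+n(13): 26≡0 → a
e(4)+a(0): 4 → e
l(11)+n(13): 24 → y
a(0)+a(0): 0 → a
h(7)+n(13): 20 → u
h(7)+a(0): 7 → h
v(21)+n(13): 34≡8 → i
c(2)+a(0): 2 → c
c(2)+n(13): 15 → p
p(15)+a(0): 15 → p
q(16)+n(13): 29≡3 → d
s(18)+a(0): 18 → s
o(14)+n(13): 27≡1 → b
p(15)+a(0): 15 → p
l(11)+n(13): 24 → y

waeyauhicppdsbpy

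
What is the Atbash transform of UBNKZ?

U(20) → F(5)
B(1) → Y(24)
N(13) → M(12)
K(10) → P(15)
Z(25) → A(0)

FYMPA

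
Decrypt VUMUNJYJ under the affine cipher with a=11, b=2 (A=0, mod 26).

XEIEBDCD

The inverse of 11 mod 26 is 19, since 11·19=209≡1. Apply D(y)=19·(y−2) mod 26:
V(21): 19·(21−2)=361≡23 → X
U(20): 19·(20−2)=342≡4 → E
M(12): 19·(12−2)=190≡8 → I
U(20): 19·(20−2)=342≡4 → E
N(13): 19·(13−2)=209≡1 → B
J(9): 19·(9−2)=133≡3 → D
Y(24): 19·(24−2)=418≡2 → C
J(9): 19·(9−2)=133≡3 → D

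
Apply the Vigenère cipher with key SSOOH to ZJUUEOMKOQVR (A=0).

Repeat the key across the message: SSOOHSSOOHSS
Z(25)+S(18): 43≡17 → R
J(9)+S(18): 27≡1 → B
U(20)+O(14): 34≡8 → I
U(20)+O(14): 34≡8 → I
E(4)+H(7): 11 → L
O(14)+S(18): 32≡6 → G
M(12)+S(18): 30≡4 → E
K(10)+O(14): 24 → Y
O(14)+O(14): 28≡2 → C
Q(16)+H(7): 23 → X
V(21)+S(18): 39≡13 → N
R(17)+S(18): 35≡9 → J

RBIILGEYCXNJ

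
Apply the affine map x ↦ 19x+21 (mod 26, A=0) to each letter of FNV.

F(5): 19·5+21=116≡12 → M
N(13): 19·13+21=268≡8 → I
V(21): 19·21+21=420≡4 → E

MIE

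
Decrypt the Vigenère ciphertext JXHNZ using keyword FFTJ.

ESOEU

Repeat the key across the ciphertext: FFTJF
J(9)−F(5): 4 → E
X(23)−F(5): 18 → S
H(7)−T(19): -12≡14 → O
N(13)−J(9): 4 → E
Z(25)−F(5): 20 → U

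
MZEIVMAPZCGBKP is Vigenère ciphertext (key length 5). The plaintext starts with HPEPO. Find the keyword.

FKATH

Subtract each crib letter from the matching ciphertext letter (mod 26):
M(12)−H(7)=5 → F
Z(25)−P(15)=10 → K
E(4)−E(4)=0 → A
I(8)−P(15)=-7≡19 → T
V(21)−O(14)=7 → H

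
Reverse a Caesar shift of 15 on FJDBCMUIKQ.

F(5): 5−15=-10≡16 → Q
J(9): 9−15=-6≡20 → U
D(3): 3−15=-12≡14 → O
B(1): 1−15=-14≡12 → M
C(2): 2−15=-13≡13 → N
M(12): 12−15=-3≡23 → X
U(20): 20−15=5 → F
I(8): 8−15=-7≡19 → T
K(10): 10−15=-5≡21 → V
Q(16): 16−15=1 → B

QUOMNXFTVB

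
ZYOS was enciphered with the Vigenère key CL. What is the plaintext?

XNMH

Repeat the key across the ciphertext: CLCL
Z(25)−C(2): 23 → X
Y(24)−L(11): 13 → N
O(14)−C(2): 12 → M
S(18)−L(11): 7 → H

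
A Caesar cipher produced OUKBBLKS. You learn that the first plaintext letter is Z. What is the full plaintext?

From the crib: O(14)−Z(25)=-11≡15, so the shift is 15.
Subtract 15 from each ciphertext letter:
O(14): 14−15=-1≡25 → Z
U(20): 20−15=5 → F
K(10): 10−15=-5≡21 → V
B(1): 1−15=-14≡12 → M
B(1): 1−15=-14≡12 → M
L(11): 11−15=-4≡22 → W
K(10): 10−15=-5≡21 → V
S(18): 18−15=3 → D

ZFVMMWVD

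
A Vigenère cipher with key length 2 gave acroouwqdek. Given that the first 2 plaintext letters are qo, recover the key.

ko

Subtract each crib letter from the matching ciphertext letter (mod 26):
a(0)−q(16)=-16≡10 → k
c(2)−o(14)=-12≡14 → o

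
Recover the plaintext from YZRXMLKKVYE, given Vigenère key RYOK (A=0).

HBDNVNWAEAQ

Repeat the key across the ciphertext: RYOKRYOKRYO
Y(24)−R(17): 7 → H
Z(25)−Y(24): 1 → B
R(17)−O(14): 3 → D
X(23)−K(10): 13 → N
M(12)−R(17): -5≡21 → V
L(11)−Y(24): -13≡13 → N
K(10)−O(14): -4≡22 → W
K(10)−K(10): 0 → A
V(21)−R(17): 4 → E
Y(24)−Y(24): 0 → A
E(4)−O(14): -10≡16 → Q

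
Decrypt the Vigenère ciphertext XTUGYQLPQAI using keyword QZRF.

HUDBIRUKABR

Repeat the key across the ciphertext: QZRFQZRFQZR
X(23)−Q(16): 7 → H
T(19)−Z(25): -6≡20 → U
U(20)−R(17): 3 → D
G(6)−F(5): 1 → B
Y(24)−Q(16): 8 → I
Q(16)−Z(25): -9≡17 → R
L(11)−R(17): -6≡20 → U
P(15)−F(5): 10 → K
Q(16)−Q(16): 0 → A
A(0)−Z(25): -25≡1 → B
I(8)−R(17): -9≡17 → R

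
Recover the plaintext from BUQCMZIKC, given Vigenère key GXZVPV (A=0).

Repeat the key across the ciphertext: GXZVPVGXZ
B(1)−G(6): -5≡21 → V
U(20)−X(23): -3≡23 → X
Q(16)−Z(25): -9≡17 → R
C(2)−V(21): -19≡7 → H
M(12)−P(15): -3≡23 → X
Z(25)−V(21): 4 → E
I(8)−G(6): 2 → C
K(10)−X(23): -13≡13 → N
C(2)−Z(25): -23≡3 → D

VXRHXECND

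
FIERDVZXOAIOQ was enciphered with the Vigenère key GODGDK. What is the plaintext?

ZUBLALTJLUFEK

Repeat the key across the ciphertext: GODGDKGODGDKG
F(5)−G(6): -1≡25 → Z
I(8)−O(14): -6≡20 → U
E(4)−D(3): 1 → B
R(17)−G(6): 11 → L
D(3)−D(3): 0 → A
V(21)−K(10): 11 → L
Z(25)−G(6): 19 → T
X(23)−O(14): 9 → J
O(14)−D(3): 11 → L
A(0)−G(6): -6≡20 → U
I(8)−D(3): 5 → F
O(14)−K(10): 4 → E
Q(16)−G(6): 10 → K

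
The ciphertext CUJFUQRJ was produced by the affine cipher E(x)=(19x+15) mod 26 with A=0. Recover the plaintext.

NDMUDLWM

The inverse of 19 mod 26 is 11, since 19·11=209≡1. Apply D(y)=11·(y−15) mod 26:
C(2): 11·(2−15)=-143≡13 → N
U(20): 11·(20−15)=55≡3 → D
J(9): 11·(9−15)=-66≡12 → M
F(5): 11·(5−15)=-110≡20 → U
U(20): 11·(20−15)=55≡3 → D
Q(16): 11·(16−15)=11 → L
R(17): 11·(17−15)=22 → W
J(9): 11·(9−15)=-66≡12 → M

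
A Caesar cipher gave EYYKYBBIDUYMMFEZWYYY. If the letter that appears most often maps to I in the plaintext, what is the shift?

16

The most frequent ciphertext letter is Y (appears 7 times).
Y is position 24; I is position 8.
Shift = 16.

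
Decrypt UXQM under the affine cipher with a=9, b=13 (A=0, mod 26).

VEJX

The inverse of 9 mod 26 is 3, since 9·3=27≡1. Apply D(y)=3·(y−13) mod 26:
U(20): 3·(20−13)=21 → V
X(23): 3·(23−13)=30≡4 → E
Q(16): 3·(16−13)=9 → J
M(12): 3·(12−13)=-3≡23 → X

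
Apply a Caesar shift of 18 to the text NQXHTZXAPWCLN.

N(13): 13+18=31≡5 → F
Q(16): 16+18=34≡8 → I
X(23): 23+18=41≡15 → P
H(7): 7+18=25 → Z
T(19): 19+18=37≡11 → L
Z(25): 25+18=43≡17 → R
X(23): 23+18=41≡15 → P
A(0): 0+18=18 → S
P(15): 15+18=33≡7 → H
W(22): 22+18=40≡14 → O
C(2): 2+18=20 → U
L(11): 11+18=29≡3 → D
N(13): 13+18=31≡5 → F

FIPZLRPSHOUDF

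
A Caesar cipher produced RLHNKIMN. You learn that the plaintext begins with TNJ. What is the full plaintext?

From the crib: R(17)−T(19)=-2≡24, so the shift is 24.
Subtract 24 from each ciphertext letter:
R(17): 17−24=-7≡19 → T
L(11): 11−24=-13≡13 → N
H(7): 7−24=-17≡9 → J
N(13): 13−24=-11≡15 → P
K(10): 10−24=-14≡12 → M
I(8): 8−24=-16≡10 → K
M(12): 12−24=-12≡14 → O
N(13): 13−24=-11≡15 → P

TNJPMKOP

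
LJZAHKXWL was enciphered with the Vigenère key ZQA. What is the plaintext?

MTZBRKYGL

Repeat the key across the ciphertext: ZQAZQAZQA
L(11)−Z(25): -14≡12 → M
J(9)−Q(16): -7≡19 → T
Z(25)−A(0): 25 → Z
A(0)−Z(25): -25≡1 → B
H(7)−Q(16): -9≡17 → R
K(10)−A(0): 10 → K
X(23)−Z(25): -2≡24 → Y
W(22)−Q(16): 6 → G
L(11)−A(0): 11 → L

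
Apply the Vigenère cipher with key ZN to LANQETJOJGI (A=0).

Repeat the key across the message: ZNZNZNZNZNZ
L(11)+Z(25): 36≡10 → K
A(0)+N(13): 13 → N
N(13)+Z(25): 38≡12 → M
Q(16)+N(13): 29≡3 → D
E(4)+Z(25): 29≡3 → D
T(19)+N(13): 32≡6 → G
J(9)+Z(25): 34≡8 → I
O(14)+N(13): 27≡1 → B
J(9)+Z(25): 34≡8 → I
G(6)+N(13): 19 → T
I(8)+Z(25): 33≡7 → H

KNMDDGIBITH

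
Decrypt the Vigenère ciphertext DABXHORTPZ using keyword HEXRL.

Repeat the key across the ciphertext: HEXRLHEXRL
D(3)−H(7): -4≡22 → W
A(0)−E(4): -4≡22 → W
B(1)−X(23): -22≡4 → E
X(23)−R(17): 6 → G
H(7)−L(11): -4≡22 → W
O(14)−H(7): 7 → H
R(17)−E(4): 13 → N
T(19)−X(23): -4≡22 → W
P(15)−R(17): -2≡24 → Y
Z(25)−L(11): 14 → O

WWEGWHNWYO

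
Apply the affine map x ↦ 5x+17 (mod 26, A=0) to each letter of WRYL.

W(22): 5·22+17=127≡23 → X
R(17): 5·17+17=102≡24 → Y
Y(24): 5·24+17=137≡7 → H
L(11): 5·11+17=72≡20 → U

XYHU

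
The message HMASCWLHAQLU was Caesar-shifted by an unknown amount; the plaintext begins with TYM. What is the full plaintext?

TYMEOIXTMCXG

From the crib: H(7)−T(19)=-12≡14, so the shift is 14.
Subtract 14 from each ciphertext letter:
H(7): 7−14=-7≡19 → T
M(12): 12−14=-2≡24 → Y
A(0): 0−14=-14≡12 → M
S(18): 18−14=4 → E
C(2): 2−14=-12≡14 → O
W(22): 22−14=8 → I
L(11): 11−14=-3≡23 → X
H(7): 7−14=-7≡19 → T
A(0): 0−14=-14≡12 → M
Q(16): 16−14=2 → C
L(11): 11−14=-3≡23 → X
U(20): 20−14=6 → G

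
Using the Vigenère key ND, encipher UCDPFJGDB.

HFQSSMTGO

Repeat the key across the message: NDNDNDNDN
U(20)+N(13): 33≡7 → H
C(2)+D(3): 5 → F
D(3)+N(13): 16 → Q
P(15)+D(3): 18 → S
F(5)+N(13): 18 → S
J(9)+D(3): 12 → M
G(6)+N(13): 19 → T
D(3)+D(3): 6 → G
B(1)+N(13): 14 → O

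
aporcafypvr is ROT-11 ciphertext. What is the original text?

pedgrpunekg

a(0): 0−11=-11≡15 → p
p(15): 15−11=4 → e
o(14): 14−11=3 → d
r(17): 17−11=6 → g
c(2): 2−11=-9≡17 → r
a(0): 0−11=-11≡15 → p
f(5): 5−11=-6≡20 → u
y(24): 24−11=13 → n
p(15): 15−11=4 → e
v(21): 21−11=10 → k
r(17): 17−11=6 → g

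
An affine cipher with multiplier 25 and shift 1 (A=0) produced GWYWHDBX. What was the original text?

VFDFUYAE

The inverse of 25 mod 26 is 25, since 25·25=625≡1. Apply D(y)=25·(y−1) mod 26:
G(6): 25·(6−1)=125≡21 → V
W(22): 25·(22−1)=525≡5 → F
Y(24): 25·(24−1)=575≡3 → D
W(22): 25·(22−1)=525≡5 → F
H(7): 25·(7−1)=150≡20 → U
D(3): 25·(3−1)=50≡24 → Y
B(1): 25·(1−1)=0 → A
X(23): 25·(23−1)=550≡4 → E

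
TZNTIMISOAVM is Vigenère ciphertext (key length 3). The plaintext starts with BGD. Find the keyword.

STK

Subtract each crib letter from the matching ciphertext letter (mod 26):
T(19)−B(1)=18 → S
Z(25)−G(6)=19 → T
N(13)−D(3)=10 → K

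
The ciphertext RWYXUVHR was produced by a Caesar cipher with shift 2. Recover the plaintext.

PUWVSTFP

R(17): 17−2=15 → P
W(22): 22−2=20 → U
Y(24): 24−2=22 → W
X(23): 23−2=21 → V
U(20): 20−2=18 → S
V(21): 21−2=19 → T
H(7): 7−2=5 → F
R(17): 17−2=15 → P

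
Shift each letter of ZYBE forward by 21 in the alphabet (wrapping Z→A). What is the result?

UTWZ

Z(25): 25+21=46≡20 → U
Y(24): 24+21=45≡19 → T
B(1): 1+21=22 → W
E(4): 4+21=25 → Z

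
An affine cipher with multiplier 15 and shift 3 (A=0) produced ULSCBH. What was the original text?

PEBTMC

The inverse of 15 mod 26 is 7, since 15·7=105≡1. Apply D(y)=7·(y−3) mod 26:
U(20): 7·(20−3)=119≡15 → P
L(11): 7·(11−3)=56≡4 → E
S(18): 7·(18−3)=105≡1 → B
C(2): 7·(2−3)=-7≡19 → T
B(1): 7·(1−3)=-14≡12 → M
H(7): 7·(7−3)=28≡2 → C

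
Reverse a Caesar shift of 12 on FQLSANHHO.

TEZGOBVVC

F(5): 5−12=-7≡19 → T
Q(16): 16−12=4 → E
L(11): 11−12=-1≡25 → Z
S(18): 18−12=6 → G
A(0): 0−12=-12≡14 → O
N(13): 13−12=1 → B
H(7): 7−12=-5≡21 → V
H(7): 7−12=-5≡21 → V
O(14): 14−12=2 → C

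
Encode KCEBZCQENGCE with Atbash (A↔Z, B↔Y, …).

PXVYAXJVMTXV

K(10) → P(15)
C(2) → X(23)
E(4) → V(21)
B(1) → Y(24)
Z(25) → A(0)
C(2) → X(23)
Q(16) → J(9)
E(4) → V(21)
N(13) → M(12)
G(6) → T(19)
C(2) → X(23)
E(4) → V(21)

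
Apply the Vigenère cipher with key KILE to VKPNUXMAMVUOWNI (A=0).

FSAREFXEWDFSGVT

Repeat the key across the message: KILEKILEKILEKIL
V(21)+K(10): 31≡5 → F
K(10)+I(8): 18 → S
P(15)+L(11): 26≡0 → A
N(13)+E(4): 17 → R
U(20)+K(10): 30≡4 → E
X(23)+I(8): 31≡5 → F
M(12)+L(11): 23 → X
A(0)+E(4): 4 → E
M(12)+K(10): 22 → W
V(21)+I(8): 29≡3 → D
U(20)+L(11): 31≡5 → F
O(14)+E(4): 18 → S
W(22)+K(10): 32≡6 → G
N(13)+I(8): 21 → V
I(8)+L(11): 19 → T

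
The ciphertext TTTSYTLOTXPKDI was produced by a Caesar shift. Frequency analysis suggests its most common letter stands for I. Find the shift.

11

The most frequent ciphertext letter is T (appears 5 times).
T is position 19; I is position 8.
Shift = 11.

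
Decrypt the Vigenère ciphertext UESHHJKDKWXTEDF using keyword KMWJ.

KSWYXXOUAKBKURJ

Repeat the key across the ciphertext: KMWJKMWJKMWJKMW
U(20)−K(10): 10 → K
E(4)−M(12): -8≡18 → S
S(18)−W(22): -4≡22 → W
H(7)−J(9): -2≡24 → Y
H(7)−K(10): -3≡23 → X
J(9)−M(12): -3≡23 → X
K(10)−W(22): -12≡14 → O
D(3)−J(9): -6≡20 → U
K(10)−K(10): 0 → A
W(22)−M(12): 10 → K
X(23)−W(22): 1 → B
T(19)−J(9): 10 → K
E(4)−K(10): -6≡20 → U
D(3)−M(12): -9≡17 → R
F(5)−W(22): -17≡9 → J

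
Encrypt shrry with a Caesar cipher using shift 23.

peoov

s(18): 18+23=41≡15 → p
h(7): 7+23=30≡4 → e
r(17): 17+23=40≡14 → o
r(17): 17+23=40≡14 → o
y(24): 24+23=47≡21 → v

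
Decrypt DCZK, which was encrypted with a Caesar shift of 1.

CBYJ

D(3): 3−1=2 → C
C(2): 2−1=1 → B
Z(25): 25−1=24 → Y
K(10): 10−1=9 → J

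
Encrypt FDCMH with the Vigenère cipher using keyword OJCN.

TMEZV

Repeat the key across the message: OJCNO
F(5)+O(14): 19 → T
D(3)+J(9): 12 → M
C(2)+C(2): 4 → E
M(12)+N(13): 25 → Z
H(7)+O(14): 21 → V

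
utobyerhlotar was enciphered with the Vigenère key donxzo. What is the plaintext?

Repeat the key across the ciphertext: donxzodonxzod
u(20)−d(3): 17 → r
t(19)−o(14): 5 → f
o(14)−n(13): 1 → b
b(1)−x(23): -22≡4 → e
y(24)−z(25): -1≡25 → z
e(4)−o(14): -10≡16 → q
r(17)−d(3): 14 → o
h(7)−o(14): -7≡19 → t
l(11)−n(13): -2≡24 → y
o(14)−x(23): -9≡17 → r
t(19)−z(25): -6≡20 → u
a(0)−o(14): -14≡12 → m
r(17)−d(3): 14 → o

rfbezqotyrumo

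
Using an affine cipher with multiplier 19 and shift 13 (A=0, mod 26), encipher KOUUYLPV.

VTDDBOMW

K(10): 19·10+13=203≡21 → V
O(14): 19·14+13=279≡19 → T
U(20): 19·20+13=393≡3 → D
U(20): 19·20+13=393≡3 → D
Y(24): 19·24+13=469≡1 → B
L(11): 19·11+13=222≡14 → O
P(15): 19·15+13=298≡12 → M
V(21): 19·21+13=412≡22 → W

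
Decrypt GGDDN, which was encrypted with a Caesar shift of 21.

G(6): 6−21=-15≡11 → L
G(6): 6−21=-15≡11 → L
D(3): 3−21=-18≡8 → I
D(3): 3−21=-18≡8 → I
N(13): 13−21=-8≡18 → S

LLIIS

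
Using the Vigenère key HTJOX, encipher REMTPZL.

Repeat the key across the message: HTJOXHT
R(17)+H(7): 24 → Y
E(4)+T(19): 23 → X
M(12)+J(9): 21 → V
T(19)+O(14): 33≡7 → H
P(15)+X(23): 38≡12 → M
Z(25)+H(7): 32≡6 → G
L(11)+T(19): 30≡4 → E

YXVHMGE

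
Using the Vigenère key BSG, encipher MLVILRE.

NDBJDXF

Repeat the key across the message: BSGBSGB
M(12)+B(1): 13 → N
L(11)+S(18): 29≡3 → D
V(21)+G(6): 27≡1 → B
I(8)+B(1): 9 → J
L(11)+S(18): 29≡3 → D
R(17)+G(6): 23 → X
E(4)+B(1): 5 → F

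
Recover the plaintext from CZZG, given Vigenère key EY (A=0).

YBVI

Repeat the key across the ciphertext: EYEY
C(2)−E(4): -2≡24 → Y
Z(25)−Y(24): 1 → B
Z(25)−E(4): 21 → V
G(6)−Y(24): -18≡8 → I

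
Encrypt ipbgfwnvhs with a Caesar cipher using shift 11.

i(8): 8+11=19 → t
p(15): 15+11=26≡0 → a
b(1): 1+11=12 → m
g(6): 6+11=17 → r
f(5): 5+11=16 → q
w(22): 22+11=33≡7 → h
n(13): 13+11=24 → y
v(21): 21+11=32≡6 → g
h(7): 7+11=18 → s
s(18): 18+11=29≡3 → d

tamrqhygsd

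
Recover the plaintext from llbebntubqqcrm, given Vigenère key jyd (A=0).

Repeat the key across the ciphertext: jydjydjydjydjy
l(11)−j(9): 2 → c
l(11)−y(24): -13≡13 → n
b(1)−d(3): -2≡24 → y
e(4)−j(9): -5≡21 → v
b(1)−y(24): -23≡3 → d
n(13)−d(3): 10 → k
t(19)−j(9): 10 → k
u(20)−y(24): -4≡22 → w
b(1)−d(3): -2≡24 → y
q(16)−j(9): 7 → h
q(16)−y(24): -8≡18 → s
c(2)−d(3): -1≡25 → z
r(17)−j(9): 8 → i
m(12)−y(24): -12≡14 → o

cnyvdkkwyhszio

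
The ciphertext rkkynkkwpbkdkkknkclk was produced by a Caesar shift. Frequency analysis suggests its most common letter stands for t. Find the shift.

17

The most frequent ciphertext letter is k (appears 10 times).
k is position 10; t is position 19.
Shift = -9≡17.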